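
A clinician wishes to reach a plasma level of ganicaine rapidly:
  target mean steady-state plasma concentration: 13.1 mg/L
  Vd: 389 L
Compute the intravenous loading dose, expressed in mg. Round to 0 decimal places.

LD = Css × Vd = 13.1 × 389 = 5096 mg

5096 mg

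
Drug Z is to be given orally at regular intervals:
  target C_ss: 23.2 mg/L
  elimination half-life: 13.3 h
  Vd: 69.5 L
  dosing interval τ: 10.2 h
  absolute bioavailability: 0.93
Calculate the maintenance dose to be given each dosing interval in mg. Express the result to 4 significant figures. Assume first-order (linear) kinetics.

k = ln2 / t½ = 0.693147 / 13.3 = 0.05212 h⁻¹
CL = k × Vd = 0.05212 × 69.5 = 3.622 L/h
At steady state, F × (Dose/τ) = Css × CL.
Dose = Css × CL × τ / F = 23.2 × 3.622 × 10.2 / 0.93 = 921.6 mg

921.6 mg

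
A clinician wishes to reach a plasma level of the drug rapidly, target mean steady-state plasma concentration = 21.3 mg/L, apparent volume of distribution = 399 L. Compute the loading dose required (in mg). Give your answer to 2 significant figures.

LD = Css × Vd = 21.3 × 399 = 8499 mg

8500 mg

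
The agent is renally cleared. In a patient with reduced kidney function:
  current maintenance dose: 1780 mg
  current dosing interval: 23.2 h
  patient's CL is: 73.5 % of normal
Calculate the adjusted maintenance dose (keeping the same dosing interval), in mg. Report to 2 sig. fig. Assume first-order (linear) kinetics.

To keep the same average steady-state level, dosing rate must scale with clearance.
CL ratio = 73.5 / 100 = 0.7350
New dose (same interval) = 1780 × 0.7350 = 1308 mg

1300 mg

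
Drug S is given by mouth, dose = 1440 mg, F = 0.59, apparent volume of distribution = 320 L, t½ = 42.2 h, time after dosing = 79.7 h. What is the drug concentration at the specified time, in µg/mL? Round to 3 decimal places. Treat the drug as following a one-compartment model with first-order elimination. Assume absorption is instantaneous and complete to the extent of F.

Amount reaching circulation = F × Dose = 0.59 × 1440 = 849.6 mg
C₀ = F·Dose / Vd = 849.6 / 320 = 2.655 mg/L
k = ln2 / t½ = 0.693147 / 42.2 = 0.01643 h⁻¹
C = C₀ · e^(−k·t) = 2.655 × e^(−0.01643 × 79.7)
  = 2.655 × 0.2700 = 0.7169 mg/L
(0.7169 mg/L = 0.7169 µg/mL)

0.717 µg/mL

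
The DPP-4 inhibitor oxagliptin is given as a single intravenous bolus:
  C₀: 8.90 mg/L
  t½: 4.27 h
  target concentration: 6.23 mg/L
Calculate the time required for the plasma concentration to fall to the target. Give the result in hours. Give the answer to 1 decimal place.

2.2 h

k = ln2 / t½ = 0.693147 / 4.27 = 0.1623 h⁻¹
t = ln(C₀ / C) / k = ln(8.900 / 6.23) / 0.1623
  = ln(1.429) / 0.1623 = 0.3570 / 0.1623 = 2.200 h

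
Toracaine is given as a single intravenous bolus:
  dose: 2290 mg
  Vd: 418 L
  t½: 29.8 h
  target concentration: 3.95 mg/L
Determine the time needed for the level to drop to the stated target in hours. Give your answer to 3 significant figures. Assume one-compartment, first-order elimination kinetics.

C₀ = Dose / Vd = 2290 / 418 = 5.478 mg/L
k = ln2 / t½ = 0.693147 / 29.8 = 0.02326 h⁻¹
t = ln(C₀ / C) / k = ln(5.478 / 3.95) / 0.02326
  = ln(1.387) / 0.02326 = 0.3271 / 0.02326 = 14.06 h

14.1 h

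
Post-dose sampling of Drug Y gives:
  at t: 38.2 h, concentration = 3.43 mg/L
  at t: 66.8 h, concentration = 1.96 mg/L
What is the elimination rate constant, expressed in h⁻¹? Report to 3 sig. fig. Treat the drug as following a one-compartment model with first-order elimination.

k = ln(C₁/C₂) / (t₂ − t₁) = ln(3.43/1.96) / (66.8 − 38.2)
  = 0.5596 / 28.60 = 0.01957 h⁻¹

0.0196 h⁻¹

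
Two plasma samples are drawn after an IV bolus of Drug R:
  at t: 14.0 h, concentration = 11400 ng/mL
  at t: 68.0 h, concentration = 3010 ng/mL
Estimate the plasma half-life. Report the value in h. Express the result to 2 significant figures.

28 h

k = ln(C₁/C₂) / (t₂ − t₁) = ln(11400/3010) / (68.0 − 14.0)
  = 1.332 / 54.00 = 0.02467 h⁻¹
t½ = ln2 / k = 0.693147 / 0.02467 = 28.10 h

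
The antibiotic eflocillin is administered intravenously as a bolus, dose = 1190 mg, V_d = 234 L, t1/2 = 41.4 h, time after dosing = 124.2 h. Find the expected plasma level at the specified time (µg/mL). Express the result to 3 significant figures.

0.636 µg/mL

C₀ = Dose / Vd = 1190 / 234 = 5.085 mg/L
k = ln2 / t½ = 0.693147 / 41.4 = 0.01674 h⁻¹
t / t½ = 124.2 / 41.4 = 3 half-lives
C = C₀ × (1/2)^3 = 5.085 × 0.1250 = 0.6356 mg/L
(0.6356 mg/L = 0.6356 µg/mL)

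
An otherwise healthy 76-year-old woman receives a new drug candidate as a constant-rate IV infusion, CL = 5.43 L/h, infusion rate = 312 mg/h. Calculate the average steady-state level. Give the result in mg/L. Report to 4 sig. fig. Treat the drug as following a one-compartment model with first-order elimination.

57.46 mg/L

At steady state Css = R₀ / CL = 312 / 5.430 = 57.46 mg/L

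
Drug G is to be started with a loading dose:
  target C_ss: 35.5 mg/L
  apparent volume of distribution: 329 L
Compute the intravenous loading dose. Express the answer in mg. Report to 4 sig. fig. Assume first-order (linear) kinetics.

LD = Css × Vd = 35.5 × 329 = 11680 mg

11680 mg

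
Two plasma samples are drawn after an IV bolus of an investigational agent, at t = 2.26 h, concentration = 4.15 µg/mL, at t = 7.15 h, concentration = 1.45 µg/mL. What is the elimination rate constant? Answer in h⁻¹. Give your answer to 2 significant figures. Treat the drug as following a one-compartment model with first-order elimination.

k = ln(C₁/C₂) / (t₂ − t₁) = ln(4.15/1.45) / (7.15 − 2.26)
  = 1.052 / 4.890 = 0.2151 h⁻¹

0.22 h⁻¹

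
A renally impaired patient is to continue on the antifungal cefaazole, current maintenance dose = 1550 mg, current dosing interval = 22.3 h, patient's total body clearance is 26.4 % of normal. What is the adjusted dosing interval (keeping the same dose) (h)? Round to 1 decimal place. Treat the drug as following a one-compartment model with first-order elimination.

To keep the same average steady-state level, dosing rate must scale with clearance.
CL ratio = 26.4 / 100 = 0.2640
New interval (same dose) = 22.3 / 0.2640 = 84.47 h

84.5 h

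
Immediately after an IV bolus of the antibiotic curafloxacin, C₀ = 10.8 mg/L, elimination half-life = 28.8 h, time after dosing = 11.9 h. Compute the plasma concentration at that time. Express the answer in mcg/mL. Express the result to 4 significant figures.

8.110 mcg/mL

k = ln2 / t½ = 0.693147 / 28.8 = 0.02407 h⁻¹
C = C₀ · e^(−k·t) = 10.80 × e^(−0.02407 × 11.9)
  = 10.80 × 0.7509 = 8.110 mg/L
(8.110 mg/L = 8.110 mcg/mL)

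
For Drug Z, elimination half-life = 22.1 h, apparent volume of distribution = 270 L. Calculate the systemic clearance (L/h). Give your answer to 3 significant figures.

8.47 L/h

k = ln2 / t½ = 0.693147 / 22.1 = 0.03136 h⁻¹
CL = k × Vd = 0.03136 × 270 = 8.467 L/h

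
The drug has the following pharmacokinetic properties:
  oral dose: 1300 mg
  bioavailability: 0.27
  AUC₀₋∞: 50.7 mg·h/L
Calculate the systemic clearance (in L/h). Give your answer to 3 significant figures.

CL = F·Dose / AUC = 0.27 × 1300 / 50.7 = 6.923 L/h

6.92 L/h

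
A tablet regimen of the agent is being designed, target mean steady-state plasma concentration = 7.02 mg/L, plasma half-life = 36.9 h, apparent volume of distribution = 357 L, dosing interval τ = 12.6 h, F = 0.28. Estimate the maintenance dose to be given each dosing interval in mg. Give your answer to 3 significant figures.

k = ln2 / t½ = 0.693147 / 36.9 = 0.01878 h⁻¹
CL = k × Vd = 0.01878 × 357 = 6.704 L/h
At steady state, F × (Dose/τ) = Css × CL.
Dose = Css × CL × τ / F = 7.02 × 6.704 × 12.6 / 0.28 = 2118 mg

2120 mg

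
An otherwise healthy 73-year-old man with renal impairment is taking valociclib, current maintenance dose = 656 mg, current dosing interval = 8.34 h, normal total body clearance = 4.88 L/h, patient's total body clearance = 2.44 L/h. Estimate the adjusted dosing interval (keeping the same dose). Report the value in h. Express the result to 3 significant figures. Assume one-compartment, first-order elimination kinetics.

16.7 h

To keep the same average steady-state level, dosing rate must scale with clearance.
CL ratio = 2.44 / 4.88 = 0.5000
New interval (same dose) = 8.34 / 0.5000 = 16.68 h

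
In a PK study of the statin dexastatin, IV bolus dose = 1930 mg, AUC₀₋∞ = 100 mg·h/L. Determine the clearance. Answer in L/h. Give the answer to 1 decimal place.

19.3 L/h

CL = Dose / AUC = 1930 / 100 = 19.30 L/h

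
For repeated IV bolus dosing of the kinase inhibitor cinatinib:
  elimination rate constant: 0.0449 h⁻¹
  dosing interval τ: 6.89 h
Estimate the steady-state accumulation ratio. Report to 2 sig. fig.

e^(−kτ) = e^(−0.04490 × 6.89) = 0.7339
Accumulation ratio R = 1 / (1 − e^(−kτ)) = 1 / (1 − 0.7339) = 3.758

3.8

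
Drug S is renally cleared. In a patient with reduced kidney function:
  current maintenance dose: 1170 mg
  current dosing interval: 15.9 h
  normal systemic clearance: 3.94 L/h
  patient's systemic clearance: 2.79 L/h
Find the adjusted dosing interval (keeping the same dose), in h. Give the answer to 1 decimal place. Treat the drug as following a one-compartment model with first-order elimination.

22.5 h

To keep the same average steady-state level, dosing rate must scale with clearance.
CL ratio = 2.79 / 3.94 = 0.7081
New interval (same dose) = 15.9 / 0.7081 = 22.45 h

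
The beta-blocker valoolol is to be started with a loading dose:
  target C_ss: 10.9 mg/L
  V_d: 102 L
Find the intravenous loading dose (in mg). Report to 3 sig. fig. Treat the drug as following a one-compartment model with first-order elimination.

1110 mg

LD = Css × Vd = 10.9 × 102 = 1112 mg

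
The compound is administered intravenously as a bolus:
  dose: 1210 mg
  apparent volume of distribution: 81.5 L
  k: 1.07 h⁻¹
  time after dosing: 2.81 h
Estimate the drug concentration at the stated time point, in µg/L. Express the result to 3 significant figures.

C₀ = Dose / Vd = 1210 / 81.5 = 14.85 mg/L
C = C₀ · e^(−k·t) = 14.85 × e^(−1.070 × 2.81)
  = 14.85 × 0.04945 = 0.7343 mg/L
Convert: 0.7343 mg/L × 1000 = 734.3 µg/L

734 µg/L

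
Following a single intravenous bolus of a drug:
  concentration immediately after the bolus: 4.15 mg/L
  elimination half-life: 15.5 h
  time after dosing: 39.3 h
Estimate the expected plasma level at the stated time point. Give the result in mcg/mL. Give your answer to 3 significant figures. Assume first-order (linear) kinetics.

0.716 mcg/mL

k = ln2 / t½ = 0.693147 / 15.5 = 0.04472 h⁻¹
C = C₀ · e^(−k·t) = 4.150 × e^(−0.04472 × 39.3)
  = 4.150 × 0.1725 = 0.7159 mg/L
(0.7159 mg/L = 0.7159 mcg/mL)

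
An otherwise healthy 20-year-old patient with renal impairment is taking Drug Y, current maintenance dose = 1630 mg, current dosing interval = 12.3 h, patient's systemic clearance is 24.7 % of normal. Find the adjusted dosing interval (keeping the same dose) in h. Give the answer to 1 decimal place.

49.8 h

To keep the same average steady-state level, dosing rate must scale with clearance.
CL ratio = 24.7 / 100 = 0.2470
New interval (same dose) = 12.3 / 0.2470 = 49.80 h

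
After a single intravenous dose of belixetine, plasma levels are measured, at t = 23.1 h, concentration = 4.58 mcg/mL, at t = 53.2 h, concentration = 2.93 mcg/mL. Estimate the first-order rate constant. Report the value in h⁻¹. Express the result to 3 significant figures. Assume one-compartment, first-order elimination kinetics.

0.0148 h⁻¹

k = ln(C₁/C₂) / (t₂ − t₁) = ln(4.58/2.93) / (53.2 − 23.1)
  = 0.4467 / 30.10 = 0.01484 h⁻¹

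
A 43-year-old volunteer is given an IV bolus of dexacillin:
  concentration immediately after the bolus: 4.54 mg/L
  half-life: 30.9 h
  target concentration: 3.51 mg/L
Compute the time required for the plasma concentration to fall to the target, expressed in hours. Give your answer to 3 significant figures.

k = ln2 / t½ = 0.693147 / 30.9 = 0.02243 h⁻¹
t = ln(C₀ / C) / k = ln(4.540 / 3.51) / 0.02243
  = ln(1.293) / 0.02243 = 0.2570 / 0.02243 = 11.46 h

11.5 h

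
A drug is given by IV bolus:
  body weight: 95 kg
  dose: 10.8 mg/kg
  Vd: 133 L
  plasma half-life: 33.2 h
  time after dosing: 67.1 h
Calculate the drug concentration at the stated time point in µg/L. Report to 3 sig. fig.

Total dose = 10.8 × 95 = 1026 mg
C₀ = Dose / Vd = 1026 / 133 = 7.714 mg/L
k = ln2 / t½ = 0.693147 / 33.2 = 0.02088 h⁻¹
C = C₀ · e^(−k·t) = 7.714 × e^(−0.02088 × 67.1)
  = 7.714 × 0.2463 = 1.900 mg/L
Convert: 1.900 mg/L × 1000 = 1900 µg/L

1900 µg/L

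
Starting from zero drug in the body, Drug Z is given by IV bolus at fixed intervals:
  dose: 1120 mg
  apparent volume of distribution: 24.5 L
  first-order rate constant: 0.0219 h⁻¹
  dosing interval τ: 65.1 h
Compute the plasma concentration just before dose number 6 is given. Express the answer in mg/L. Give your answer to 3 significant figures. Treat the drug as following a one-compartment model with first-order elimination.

14.5 mg/L

C₀ per dose = Dose / Vd = 1120 / 24.5 = 45.71 mg/L
Fraction remaining after one interval: r = e^(−kτ) = e^(−0.02190 × 65.1) = 0.2403
Before dose 6, 5 doses have been given (aged 1τ, 2τ, 3τ, 4τ, 5τ).
C_trough = C₀ × (r + r² + … + r^5) = C₀ × r(1−r^5)/(1−r)
        = 45.71 × 0.2403 × (1 − 0.0008013) / (1 − 0.2403) = 14.45 mg/L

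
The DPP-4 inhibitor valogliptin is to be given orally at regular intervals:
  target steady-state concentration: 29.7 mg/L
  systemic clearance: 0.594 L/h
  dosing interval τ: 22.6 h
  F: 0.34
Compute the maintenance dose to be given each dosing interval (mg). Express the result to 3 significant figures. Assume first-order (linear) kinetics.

1170 mg

At steady state, F × (Dose/τ) = Css × CL.
Dose = Css × CL × τ / F = 29.7 × 0.5940 × 22.6 / 0.34 = 1173 mg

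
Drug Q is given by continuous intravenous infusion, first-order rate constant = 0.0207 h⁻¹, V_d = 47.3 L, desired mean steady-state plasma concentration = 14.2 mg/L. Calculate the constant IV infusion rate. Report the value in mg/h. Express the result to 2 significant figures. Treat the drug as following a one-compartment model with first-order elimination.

14 mg/h

CL = k × Vd = 0.02070 × 47.3 = 0.9791 L/h
At steady state, infusion rate R₀ = Css × CL = 14.2 × 0.9791 = 13.90 mg/h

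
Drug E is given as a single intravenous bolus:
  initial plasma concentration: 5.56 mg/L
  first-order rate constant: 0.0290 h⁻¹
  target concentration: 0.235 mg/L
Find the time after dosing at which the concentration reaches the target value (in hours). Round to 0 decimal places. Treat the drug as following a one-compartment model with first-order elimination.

109 h

t = ln(C₀ / C) / k = ln(5.560 / 0.235) / 0.02900
  = ln(23.66) / 0.02900 = 3.164 / 0.02900 = 109.1 h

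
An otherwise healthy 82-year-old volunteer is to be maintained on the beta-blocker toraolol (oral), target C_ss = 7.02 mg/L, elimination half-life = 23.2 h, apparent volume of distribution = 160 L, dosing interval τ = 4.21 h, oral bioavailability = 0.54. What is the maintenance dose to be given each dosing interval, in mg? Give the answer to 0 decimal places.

k = ln2 / t½ = 0.693147 / 23.2 = 0.02988 h⁻¹
CL = k × Vd = 0.02988 × 160 = 4.781 L/h
At steady state, F × (Dose/τ) = Css × CL.
Dose = Css × CL × τ / F = 7.02 × 4.781 × 4.21 / 0.54 = 261.7 mg

262 mg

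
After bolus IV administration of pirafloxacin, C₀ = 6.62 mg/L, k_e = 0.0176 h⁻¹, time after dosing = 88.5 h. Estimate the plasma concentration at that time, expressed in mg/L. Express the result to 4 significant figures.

C = C₀ · e^(−k·t) = 6.620 × e^(−0.01760 × 88.5)
  = 6.620 × 0.2106 = 1.394 mg/L

1.394 mg/L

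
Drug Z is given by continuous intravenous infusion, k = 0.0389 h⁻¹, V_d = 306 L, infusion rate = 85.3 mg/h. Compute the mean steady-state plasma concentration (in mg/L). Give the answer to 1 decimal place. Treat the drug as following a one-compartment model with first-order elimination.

7.2 mg/L

CL = k × Vd = 0.03890 × 306 = 11.90 L/h
At steady state Css = R₀ / CL = 85.3 / 11.90 = 7.168 mg/L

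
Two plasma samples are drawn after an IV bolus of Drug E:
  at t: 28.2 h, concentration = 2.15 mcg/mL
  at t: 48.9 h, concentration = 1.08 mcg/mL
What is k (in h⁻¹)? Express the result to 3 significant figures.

k = ln(C₁/C₂) / (t₂ − t₁) = ln(2.15/1.08) / (48.9 − 28.2)
  = 0.6885 / 20.70 = 0.03326 h⁻¹

0.0333 h⁻¹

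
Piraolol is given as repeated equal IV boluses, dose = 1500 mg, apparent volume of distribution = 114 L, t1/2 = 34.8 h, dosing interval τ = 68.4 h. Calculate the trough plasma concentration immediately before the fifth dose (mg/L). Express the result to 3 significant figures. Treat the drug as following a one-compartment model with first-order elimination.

C₀ per dose = Dose / Vd = 1500 / 114 = 13.16 mg/L
k = ln2 / t½ = 0.693147 / 34.8 = 0.01992 h⁻¹
Fraction remaining after one interval: r = e^(−kτ) = e^(−0.01992 × 68.4) = 0.2560
Before dose 5, 4 doses have been given (aged 1τ, 2τ, 3τ, 4τ).
C_trough = C₀ × (r + r² + … + r^4) = C₀ × r(1−r^4)/(1−r)
        = 13.16 × 0.2560 × (1 − 0.004295) / (1 − 0.2560) = 4.509 mg/L

4.51 mg/L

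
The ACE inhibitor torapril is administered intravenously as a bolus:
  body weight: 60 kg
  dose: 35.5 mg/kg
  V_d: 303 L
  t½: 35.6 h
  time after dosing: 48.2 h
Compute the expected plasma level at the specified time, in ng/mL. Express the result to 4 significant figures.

2750 ng/mL

Total dose = 35.5 × 60 = 2130 mg
C₀ = Dose / Vd = 2130 / 303 = 7.030 mg/L
k = ln2 / t½ = 0.693147 / 35.6 = 0.01947 h⁻¹
C = C₀ · e^(−k·t) = 7.030 × e^(−0.01947 × 48.2)
  = 7.030 × 0.3912 = 2.750 mg/L
Convert: 2.750 mg/L × 1000 = 2750 ng/mL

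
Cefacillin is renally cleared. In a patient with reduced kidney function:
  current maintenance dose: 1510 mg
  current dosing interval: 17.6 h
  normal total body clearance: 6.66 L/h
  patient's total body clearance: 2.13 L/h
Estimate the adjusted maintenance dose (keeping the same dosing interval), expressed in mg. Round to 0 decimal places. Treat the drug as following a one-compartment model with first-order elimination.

483 mg

To keep the same average steady-state level, dosing rate must scale with clearance.
CL ratio = 2.13 / 6.66 = 0.3198
New dose (same interval) = 1510 × 0.3198 = 482.9 mg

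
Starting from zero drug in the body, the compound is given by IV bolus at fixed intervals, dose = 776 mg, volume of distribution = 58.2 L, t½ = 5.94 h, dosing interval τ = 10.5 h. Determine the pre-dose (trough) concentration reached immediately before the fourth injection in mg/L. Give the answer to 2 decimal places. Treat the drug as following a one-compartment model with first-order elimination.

5.40 mg/L

C₀ per dose = Dose / Vd = 776 / 58.2 = 13.33 mg/L
k = ln2 / t½ = 0.693147 / 5.94 = 0.1167 h⁻¹
Fraction remaining after one interval: r = e^(−kτ) = e^(−0.1167 × 10.5) = 0.2937
Before dose 4, 3 doses have been given (aged 1τ, 2τ, 3τ).
C_trough = C₀ × (r + r² + … + r^3) = C₀ × r(1−r^3)/(1−r)
        = 13.33 × 0.2937 × (1 − 0.02533) / (1 − 0.2937) = 5.403 mg/L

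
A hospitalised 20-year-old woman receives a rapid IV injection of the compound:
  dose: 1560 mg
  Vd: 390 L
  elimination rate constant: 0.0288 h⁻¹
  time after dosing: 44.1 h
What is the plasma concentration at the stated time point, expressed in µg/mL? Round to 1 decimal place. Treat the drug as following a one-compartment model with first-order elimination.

C₀ = Dose / Vd = 1560 / 390 = 4.000 mg/L
C = C₀ · e^(−k·t) = 4.000 × e^(−0.02880 × 44.1)
  = 4.000 × 0.2808 = 1.123 mg/L
(1.123 mg/L = 1.123 µg/mL)

1.1 µg/mL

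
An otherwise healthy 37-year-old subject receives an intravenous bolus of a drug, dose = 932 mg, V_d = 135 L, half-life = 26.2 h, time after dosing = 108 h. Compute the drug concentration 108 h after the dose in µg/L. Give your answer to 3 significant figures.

396 µg/L

C₀ = Dose / Vd = 932.0 / 135 = 6.904 mg/L
k = ln2 / t½ = 0.693147 / 26.2 = 0.02646 h⁻¹
C = C₀ · e^(−k·t) = 6.904 × e^(−0.02646 × 108)
  = 6.904 × 0.05740 = 0.3963 mg/L
Convert: 0.3963 mg/L × 1000 = 396.3 µg/L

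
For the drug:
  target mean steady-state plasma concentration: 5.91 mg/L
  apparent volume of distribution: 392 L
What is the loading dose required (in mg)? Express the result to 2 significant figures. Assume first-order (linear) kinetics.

2300 mg

LD = Css × Vd = 5.91 × 392 = 2317 mg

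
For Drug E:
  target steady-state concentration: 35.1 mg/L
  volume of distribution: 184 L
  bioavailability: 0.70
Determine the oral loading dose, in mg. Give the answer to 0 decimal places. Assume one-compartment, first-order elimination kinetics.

LD = Css × Vd / F = 35.1 × 184 / 0.70 = 9226 mg

9226 mg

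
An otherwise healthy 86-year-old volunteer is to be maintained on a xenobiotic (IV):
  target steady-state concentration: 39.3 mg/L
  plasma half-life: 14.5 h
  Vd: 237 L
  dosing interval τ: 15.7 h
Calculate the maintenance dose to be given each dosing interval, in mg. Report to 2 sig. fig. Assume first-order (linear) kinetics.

7000 mg

k = ln2 / t½ = 0.693147 / 14.5 = 0.04780 h⁻¹
CL = k × Vd = 0.04780 × 237 = 11.33 L/h
At steady state, Dose/τ = Css × CL.
Dose = Css × CL × τ = 39.3 × 11.33 × 15.7 = 6991 mg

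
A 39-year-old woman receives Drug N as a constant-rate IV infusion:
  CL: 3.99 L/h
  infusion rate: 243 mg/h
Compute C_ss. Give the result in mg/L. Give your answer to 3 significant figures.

60.9 mg/L

At steady state Css = R₀ / CL = 243 / 3.990 = 60.90 mg/L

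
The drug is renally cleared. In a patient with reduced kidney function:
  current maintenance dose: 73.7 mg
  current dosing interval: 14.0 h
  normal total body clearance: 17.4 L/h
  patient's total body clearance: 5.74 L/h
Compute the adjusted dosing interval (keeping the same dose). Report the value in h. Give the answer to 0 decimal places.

42 h

To keep the same average steady-state level, dosing rate must scale with clearance.
CL ratio = 5.74 / 17.4 = 0.3299
New interval (same dose) = 14.0 / 0.3299 = 42.44 h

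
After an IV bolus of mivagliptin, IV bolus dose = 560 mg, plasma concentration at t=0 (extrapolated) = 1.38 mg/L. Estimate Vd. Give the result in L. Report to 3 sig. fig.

406 L

Vd = Dose / C₀ = 560.0 / 1.38 = 405.8 L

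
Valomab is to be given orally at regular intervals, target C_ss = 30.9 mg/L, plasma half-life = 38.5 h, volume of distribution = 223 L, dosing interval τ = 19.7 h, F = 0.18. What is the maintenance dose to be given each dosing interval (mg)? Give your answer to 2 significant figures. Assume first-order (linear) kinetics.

k = ln2 / t½ = 0.693147 / 38.5 = 0.01800 h⁻¹
CL = k × Vd = 0.01800 × 223 = 4.014 L/h
At steady state, F × (Dose/τ) = Css × CL.
Dose = Css × CL × τ / F = 30.9 × 4.014 × 19.7 / 0.18 = 13570 mg

14000 mg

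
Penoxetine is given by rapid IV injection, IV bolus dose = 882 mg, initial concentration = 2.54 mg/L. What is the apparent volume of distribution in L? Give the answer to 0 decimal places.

347 L

Vd = Dose / C₀ = 882.0 / 2.54 = 347.2 L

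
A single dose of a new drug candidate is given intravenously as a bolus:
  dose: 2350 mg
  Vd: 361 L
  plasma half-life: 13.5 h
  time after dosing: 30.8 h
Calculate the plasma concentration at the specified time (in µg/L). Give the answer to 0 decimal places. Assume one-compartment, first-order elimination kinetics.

1339 µg/L

C₀ = Dose / Vd = 2350 / 361 = 6.510 mg/L
k = ln2 / t½ = 0.693147 / 13.5 = 0.05134 h⁻¹
C = C₀ · e^(−k·t) = 6.510 × e^(−0.05134 × 30.8)
  = 6.510 × 0.2057 = 1.339 mg/L
Convert: 1.339 mg/L × 1000 = 1339 µg/L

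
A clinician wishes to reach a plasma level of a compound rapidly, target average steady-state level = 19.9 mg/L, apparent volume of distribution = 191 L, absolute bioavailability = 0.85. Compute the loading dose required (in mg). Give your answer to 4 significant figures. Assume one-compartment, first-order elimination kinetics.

LD = Css × Vd / F = 19.9 × 191 / 0.85 = 4472 mg

4472 mg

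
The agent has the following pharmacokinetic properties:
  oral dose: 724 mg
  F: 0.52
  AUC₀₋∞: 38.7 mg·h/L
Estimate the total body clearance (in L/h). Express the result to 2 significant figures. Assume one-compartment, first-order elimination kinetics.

CL = F·Dose / AUC = 0.52 × 724 / 38.7 = 9.728 L/h

9.7 L/h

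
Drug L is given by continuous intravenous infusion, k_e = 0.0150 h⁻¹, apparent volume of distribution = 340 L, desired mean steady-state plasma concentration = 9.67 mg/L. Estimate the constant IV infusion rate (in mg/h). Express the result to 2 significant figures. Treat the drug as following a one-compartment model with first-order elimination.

CL = k × Vd = 0.01500 × 340 = 5.100 L/h
At steady state, infusion rate R₀ = Css × CL = 9.67 × 5.100 = 49.32 mg/h

49 mg/h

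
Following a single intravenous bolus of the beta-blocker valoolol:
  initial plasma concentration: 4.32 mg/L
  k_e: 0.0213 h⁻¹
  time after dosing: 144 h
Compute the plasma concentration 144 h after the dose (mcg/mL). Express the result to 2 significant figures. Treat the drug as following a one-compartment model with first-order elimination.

0.20 mcg/mL

C = C₀ · e^(−k·t) = 4.320 × e^(−0.02130 × 144)
  = 4.320 × 0.04655 = 0.2011 mg/L
(0.2011 mg/L = 0.2011 mcg/mL)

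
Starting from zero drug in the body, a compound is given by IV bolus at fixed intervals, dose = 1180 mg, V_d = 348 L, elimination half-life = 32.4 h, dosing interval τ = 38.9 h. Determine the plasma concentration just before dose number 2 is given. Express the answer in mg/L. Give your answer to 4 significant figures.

C₀ per dose = Dose / Vd = 1180 / 348 = 3.391 mg/L
k = ln2 / t½ = 0.693147 / 32.4 = 0.02139 h⁻¹
Fraction remaining after one interval: r = e^(−kτ) = e^(−0.02139 × 38.9) = 0.4351
Before dose 2, 1 dose has been given (aged 1τ).
C_trough = C₀ × r = 3.391 × 0.4351 = 1.475 mg/L

1.475 mg/L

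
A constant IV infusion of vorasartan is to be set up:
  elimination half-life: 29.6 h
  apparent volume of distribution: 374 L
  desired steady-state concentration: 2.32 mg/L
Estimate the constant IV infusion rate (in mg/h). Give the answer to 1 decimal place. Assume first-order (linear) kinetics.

20.3 mg/h

k = ln2 / t½ = 0.693147 / 29.6 = 0.02342 h⁻¹
CL = k × Vd = 0.02342 × 374 = 8.759 L/h
At steady state, infusion rate R₀ = Css × CL = 2.32 × 8.759 = 20.32 mg/h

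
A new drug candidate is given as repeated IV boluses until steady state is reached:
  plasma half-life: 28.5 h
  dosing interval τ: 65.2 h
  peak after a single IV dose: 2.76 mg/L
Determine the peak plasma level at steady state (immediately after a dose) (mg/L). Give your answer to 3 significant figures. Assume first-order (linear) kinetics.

k = ln2 / t½ = 0.693147 / 28.5 = 0.02432 h⁻¹
e^(−kτ) = e^(−0.02432 × 65.2) = 0.2048
Accumulation ratio R = 1 / (1 − e^(−kτ)) = 1 / (1 − 0.2048) = 1.258
Steady-state peak = C₀ × R = 2.76 × 1.258 = 3.472 mg/L

3.47 mg/L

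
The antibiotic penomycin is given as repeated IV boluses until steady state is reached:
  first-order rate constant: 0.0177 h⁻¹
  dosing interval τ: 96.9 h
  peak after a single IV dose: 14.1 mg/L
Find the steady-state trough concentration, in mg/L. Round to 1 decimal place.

e^(−kτ) = e^(−0.01770 × 96.9) = 0.1799
Accumulation ratio R = 1 / (1 − e^(−kτ)) = 1 / (1 − 0.1799) = 1.219
Steady-state trough = C₀ × R × e^(−kτ) = 14.1 × 1.219 × 0.1799 = 3.092 mg/L

3.1 mg/L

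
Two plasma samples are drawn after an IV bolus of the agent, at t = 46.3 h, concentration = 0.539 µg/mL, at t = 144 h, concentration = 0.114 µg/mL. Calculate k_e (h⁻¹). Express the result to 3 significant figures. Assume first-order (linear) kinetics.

k = ln(C₁/C₂) / (t₂ − t₁) = ln(0.539/0.114) / (144 − 46.3)
  = 1.554 / 97.70 = 0.01591 h⁻¹

0.0159 h⁻¹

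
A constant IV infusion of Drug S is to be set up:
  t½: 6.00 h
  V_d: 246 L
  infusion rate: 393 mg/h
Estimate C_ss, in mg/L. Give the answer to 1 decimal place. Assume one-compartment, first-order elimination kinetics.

13.8 mg/L

k = ln2 / t½ = 0.693147 / 6.00 = 0.1155 h⁻¹
CL = k × Vd = 0.1155 × 246 = 28.41 L/h
At steady state Css = R₀ / CL = 393 / 28.41 = 13.83 mg/L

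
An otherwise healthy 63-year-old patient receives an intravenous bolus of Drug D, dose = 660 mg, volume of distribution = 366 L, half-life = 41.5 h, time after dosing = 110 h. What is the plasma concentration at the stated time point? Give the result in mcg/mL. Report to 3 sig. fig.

C₀ = Dose / Vd = 660.0 / 366 = 1.803 mg/L
k = ln2 / t½ = 0.693147 / 41.5 = 0.01670 h⁻¹
C = C₀ · e^(−k·t) = 1.803 × e^(−0.01670 × 110)
  = 1.803 × 0.1593 = 0.2872 mg/L
(0.2872 mg/L = 0.2872 mcg/mL)

0.287 mcg/mL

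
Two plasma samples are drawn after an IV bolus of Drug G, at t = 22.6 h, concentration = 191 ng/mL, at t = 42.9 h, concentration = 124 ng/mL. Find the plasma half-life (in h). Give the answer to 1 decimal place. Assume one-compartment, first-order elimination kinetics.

32.6 h

k = ln(C₁/C₂) / (t₂ − t₁) = ln(191/124) / (42.9 − 22.6)
  = 0.4320 / 20.30 = 0.02128 h⁻¹
t½ = ln2 / k = 0.693147 / 0.02128 = 32.57 h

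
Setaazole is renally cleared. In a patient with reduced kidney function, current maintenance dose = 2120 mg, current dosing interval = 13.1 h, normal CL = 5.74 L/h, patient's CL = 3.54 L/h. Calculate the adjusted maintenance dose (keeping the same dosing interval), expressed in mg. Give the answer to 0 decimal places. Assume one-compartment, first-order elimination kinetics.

1307 mg

To keep the same average steady-state level, dosing rate must scale with clearance.
CL ratio = 3.54 / 5.74 = 0.6167
New dose (same interval) = 2120 × 0.6167 = 1307 mg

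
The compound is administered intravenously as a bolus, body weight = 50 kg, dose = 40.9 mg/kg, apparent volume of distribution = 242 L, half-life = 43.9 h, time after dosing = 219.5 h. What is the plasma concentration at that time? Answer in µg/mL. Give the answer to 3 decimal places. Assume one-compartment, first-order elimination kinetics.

Total dose = 40.9 × 50 = 2045 mg
C₀ = Dose / Vd = 2045 / 242 = 8.450 mg/L
k = ln2 / t½ = 0.693147 / 43.9 = 0.01579 h⁻¹
t / t½ = 219.5 / 43.9 = 5 half-lives
C = C₀ × (1/2)^5 = 8.450 × 0.03125 = 0.2641 mg/L
(0.2641 mg/L = 0.2641 µg/mL)

0.264 µg/mL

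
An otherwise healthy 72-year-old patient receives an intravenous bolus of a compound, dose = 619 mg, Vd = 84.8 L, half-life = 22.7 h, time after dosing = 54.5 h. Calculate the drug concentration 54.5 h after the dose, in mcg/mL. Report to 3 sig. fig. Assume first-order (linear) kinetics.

C₀ = Dose / Vd = 619.0 / 84.8 = 7.300 mg/L
k = ln2 / t½ = 0.693147 / 22.7 = 0.03054 h⁻¹
C = C₀ · e^(−k·t) = 7.300 × e^(−0.03054 × 54.5)
  = 7.300 × 0.1893 = 1.382 mg/L
(1.382 mg/L = 1.382 mcg/mL)

1.38 mcg/mL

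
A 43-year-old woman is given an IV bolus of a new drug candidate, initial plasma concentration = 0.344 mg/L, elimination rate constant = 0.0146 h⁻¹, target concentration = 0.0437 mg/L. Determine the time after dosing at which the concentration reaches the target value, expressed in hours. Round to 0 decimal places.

141 h

t = ln(C₀ / C) / k = ln(0.3440 / 0.0437) / 0.01460
  = ln(7.872) / 0.01460 = 2.063 / 0.01460 = 141.3 h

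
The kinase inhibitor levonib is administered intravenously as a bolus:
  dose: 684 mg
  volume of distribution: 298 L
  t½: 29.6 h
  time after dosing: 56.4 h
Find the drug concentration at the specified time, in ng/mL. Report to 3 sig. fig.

613 ng/mL

C₀ = Dose / Vd = 684.0 / 298 = 2.295 mg/L
k = ln2 / t½ = 0.693147 / 29.6 = 0.02342 h⁻¹
C = C₀ · e^(−k·t) = 2.295 × e^(−0.02342 × 56.4)
  = 2.295 × 0.2669 = 0.6125 mg/L
Convert: 0.6125 mg/L × 1000 = 612.5 ng/mL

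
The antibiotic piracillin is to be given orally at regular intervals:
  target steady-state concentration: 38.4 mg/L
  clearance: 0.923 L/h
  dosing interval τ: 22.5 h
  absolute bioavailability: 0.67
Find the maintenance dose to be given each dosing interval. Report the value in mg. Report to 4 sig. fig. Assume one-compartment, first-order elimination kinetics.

1190 mg

At steady state, F × (Dose/τ) = Css × CL.
Dose = Css × CL × τ / F = 38.4 × 0.9230 × 22.5 / 0.67 = 1190 mg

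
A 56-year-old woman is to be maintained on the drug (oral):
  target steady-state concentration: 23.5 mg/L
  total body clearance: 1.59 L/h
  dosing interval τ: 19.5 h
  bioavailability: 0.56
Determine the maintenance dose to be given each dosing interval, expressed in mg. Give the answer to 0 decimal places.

At steady state, F × (Dose/τ) = Css × CL.
Dose = Css × CL × τ / F = 23.5 × 1.590 × 19.5 / 0.56 = 1301 mg

1301 mg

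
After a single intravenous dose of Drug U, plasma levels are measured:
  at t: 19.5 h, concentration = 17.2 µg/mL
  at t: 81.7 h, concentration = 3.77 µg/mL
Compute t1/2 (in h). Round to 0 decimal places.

28 h

k = ln(C₁/C₂) / (t₂ − t₁) = ln(17.2/3.77) / (81.7 − 19.5)
  = 1.518 / 62.20 = 0.02441 h⁻¹
t½ = ln2 / k = 0.693147 / 0.02441 = 28.40 h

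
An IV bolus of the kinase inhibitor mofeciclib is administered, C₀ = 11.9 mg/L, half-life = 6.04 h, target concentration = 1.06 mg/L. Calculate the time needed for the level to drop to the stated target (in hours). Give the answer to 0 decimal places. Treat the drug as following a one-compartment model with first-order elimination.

21 h

k = ln2 / t½ = 0.693147 / 6.04 = 0.1148 h⁻¹
t = ln(C₀ / C) / k = ln(11.90 / 1.06) / 0.1148
  = ln(11.23) / 0.1148 = 2.419 / 0.1148 = 21.07 h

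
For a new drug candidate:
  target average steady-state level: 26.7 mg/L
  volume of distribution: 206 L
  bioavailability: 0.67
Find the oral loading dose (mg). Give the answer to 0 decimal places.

8209 mg

LD = Css × Vd / F = 26.7 × 206 / 0.67 = 8209 mg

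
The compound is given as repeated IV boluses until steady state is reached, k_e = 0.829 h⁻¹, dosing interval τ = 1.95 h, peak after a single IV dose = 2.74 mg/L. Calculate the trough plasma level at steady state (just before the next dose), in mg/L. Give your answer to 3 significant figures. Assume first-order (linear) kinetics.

e^(−kτ) = e^(−0.8290 × 1.95) = 0.1986
Accumulation ratio R = 1 / (1 − e^(−kτ)) = 1 / (1 − 0.1986) = 1.248
Steady-state trough = C₀ × R × e^(−kτ) = 2.74 × 1.248 × 0.1986 = 0.6791 mg/L

0.679 mg/L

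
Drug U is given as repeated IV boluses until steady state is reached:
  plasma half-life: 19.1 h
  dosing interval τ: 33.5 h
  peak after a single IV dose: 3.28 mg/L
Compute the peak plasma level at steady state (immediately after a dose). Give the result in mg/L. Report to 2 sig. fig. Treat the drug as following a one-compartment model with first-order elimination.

4.7 mg/L

k = ln2 / t½ = 0.693147 / 19.1 = 0.03629 h⁻¹
e^(−kτ) = e^(−0.03629 × 33.5) = 0.2965
Accumulation ratio R = 1 / (1 − e^(−kτ)) = 1 / (1 − 0.2965) = 1.421
Steady-state peak = C₀ × R = 3.28 × 1.421 = 4.661 mg/L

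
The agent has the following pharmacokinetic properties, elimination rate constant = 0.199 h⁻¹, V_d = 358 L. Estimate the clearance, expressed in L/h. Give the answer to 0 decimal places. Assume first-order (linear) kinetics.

71 L/h

CL = k × Vd = 0.199 × 358 = 71.24 L/h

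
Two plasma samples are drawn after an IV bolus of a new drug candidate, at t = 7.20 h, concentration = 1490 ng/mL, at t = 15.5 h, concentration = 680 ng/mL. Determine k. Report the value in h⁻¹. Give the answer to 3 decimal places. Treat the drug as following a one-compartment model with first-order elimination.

0.095 h⁻¹

k = ln(C₁/C₂) / (t₂ − t₁) = ln(1490/680) / (15.5 − 7.20)
  = 0.7844 / 8.300 = 0.09451 h⁻¹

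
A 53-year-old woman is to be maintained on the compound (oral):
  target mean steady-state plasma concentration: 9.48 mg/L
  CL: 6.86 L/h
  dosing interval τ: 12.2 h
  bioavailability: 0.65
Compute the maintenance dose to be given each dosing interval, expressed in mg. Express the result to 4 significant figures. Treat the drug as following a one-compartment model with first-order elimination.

At steady state, F × (Dose/τ) = Css × CL.
Dose = Css × CL × τ / F = 9.48 × 6.860 × 12.2 / 0.65 = 1221 mg

1221 mg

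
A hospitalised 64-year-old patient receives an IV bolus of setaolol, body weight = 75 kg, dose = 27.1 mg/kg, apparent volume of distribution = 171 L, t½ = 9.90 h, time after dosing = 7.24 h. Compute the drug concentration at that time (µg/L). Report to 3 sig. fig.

Total dose = 27.1 × 75 = 2033 mg
C₀ = Dose / Vd = 2033 / 171 = 11.89 mg/L
k = ln2 / t½ = 0.693147 / 9.90 = 0.07001 h⁻¹
C = C₀ · e^(−k·t) = 11.89 × e^(−0.07001 × 7.24)
  = 11.89 × 0.6024 = 7.163 mg/L
Convert: 7.163 mg/L × 1000 = 7163 µg/L

7160 µg/L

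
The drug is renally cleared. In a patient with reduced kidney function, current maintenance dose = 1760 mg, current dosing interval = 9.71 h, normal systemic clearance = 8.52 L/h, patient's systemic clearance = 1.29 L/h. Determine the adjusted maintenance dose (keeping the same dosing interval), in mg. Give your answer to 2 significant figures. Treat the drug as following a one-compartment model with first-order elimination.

270 mg

To keep the same average steady-state level, dosing rate must scale with clearance.
CL ratio = 1.29 / 8.52 = 0.1514
New dose (same interval) = 1760 × 0.1514 = 266.5 mg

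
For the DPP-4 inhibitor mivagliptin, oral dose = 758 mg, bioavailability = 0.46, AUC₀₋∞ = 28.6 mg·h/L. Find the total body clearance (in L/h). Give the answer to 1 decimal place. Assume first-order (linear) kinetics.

CL = F·Dose / AUC = 0.46 × 758 / 28.6 = 12.19 L/h

12.2 L/h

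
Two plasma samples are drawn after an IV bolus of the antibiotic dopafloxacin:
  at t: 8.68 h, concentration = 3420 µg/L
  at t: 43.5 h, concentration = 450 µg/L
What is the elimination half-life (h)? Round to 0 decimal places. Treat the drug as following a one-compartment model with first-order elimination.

12 h

k = ln(C₁/C₂) / (t₂ − t₁) = ln(3420/450) / (43.5 − 8.68)
  = 2.028 / 34.82 = 0.05824 h⁻¹
t½ = ln2 / k = 0.693147 / 0.05824 = 11.90 h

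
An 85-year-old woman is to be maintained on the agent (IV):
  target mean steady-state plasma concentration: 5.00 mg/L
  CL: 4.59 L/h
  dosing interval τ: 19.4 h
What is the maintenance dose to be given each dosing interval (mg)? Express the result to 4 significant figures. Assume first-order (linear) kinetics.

445.2 mg

At steady state, Dose/τ = Css × CL.
Dose = Css × CL × τ = 5.00 × 4.590 × 19.4 = 445.2 mg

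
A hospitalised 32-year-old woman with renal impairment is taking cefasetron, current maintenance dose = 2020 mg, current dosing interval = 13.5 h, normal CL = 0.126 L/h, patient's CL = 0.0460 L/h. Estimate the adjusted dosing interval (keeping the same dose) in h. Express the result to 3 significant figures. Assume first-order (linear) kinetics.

To keep the same average steady-state level, dosing rate must scale with clearance.
CL ratio = 0.0460 / 0.126 = 0.3651
New interval (same dose) = 13.5 / 0.3651 = 36.98 h

37.0 h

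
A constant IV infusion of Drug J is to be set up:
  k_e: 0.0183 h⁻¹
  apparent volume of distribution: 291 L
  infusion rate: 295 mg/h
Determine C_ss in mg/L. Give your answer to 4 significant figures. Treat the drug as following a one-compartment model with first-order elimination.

55.40 mg/L

CL = k × Vd = 0.01830 × 291 = 5.325 L/h
At steady state Css = R₀ / CL = 295 / 5.325 = 55.40 mg/L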